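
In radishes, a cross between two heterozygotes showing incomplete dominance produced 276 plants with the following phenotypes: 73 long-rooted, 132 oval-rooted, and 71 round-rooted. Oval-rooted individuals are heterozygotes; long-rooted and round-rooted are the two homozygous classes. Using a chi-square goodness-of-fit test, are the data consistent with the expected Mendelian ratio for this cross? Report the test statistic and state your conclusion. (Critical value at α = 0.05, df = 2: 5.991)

With incomplete dominance, a heterozygote × heterozygote cross gives a 1:2:1 phenotypic ratio.
Expected counts for N = 276 under a 1:2:1 ratio (total parts = 4):
  long-rooted: 276 × 1/4 = 69
  oval-rooted: 276 × 2/4 = 138
  round-rooted: 276 × 1/4 = 69
χ² = Σ (O − E)² / E
  long-rooted: (73 − 69)² / 69 = 0.2319
  oval-rooted: (132 − 138)² / 138 = 0.2609
  round-rooted: (71 − 69)² / 69 = 0.0580
χ² = 0.2319 + 0.2609 + 0.0580 = 0.5508 ≈ 0.551
Degrees of freedom = 3 − 1 = 2; critical value at α = 0.05 is 5.991.
Since 0.551 < 5.991, we fail to reject the null hypothesis — the data are consistent with the 1:2:1 ratio.

0.551; consistent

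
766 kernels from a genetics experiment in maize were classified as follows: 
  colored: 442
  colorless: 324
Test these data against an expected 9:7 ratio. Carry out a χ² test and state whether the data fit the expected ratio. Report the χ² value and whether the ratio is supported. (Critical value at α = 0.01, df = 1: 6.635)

The 9:7 ratio has 16 parts, so with N = 766 the expected counts are:
  colored: 766 × 9/16 = 430.875
  colorless: 766 × 7/16 = 335.125
χ² = Σ (O − E)² / E
  colored: (442 − 430.875)² / 430.875 = 0.2872
  colorless: (324 − 335.125)² / 335.125 = 0.3693
χ² = 0.2872 + 0.3693 = 0.6565 ≈ 0.657
Degrees of freedom = 2 − 1 = 1; critical value at α = 0.01 is 6.635.
Since 0.657 < 6.635, we fail to reject the null hypothesis — the data are consistent with the 9:7 ratio.

0.657; consistent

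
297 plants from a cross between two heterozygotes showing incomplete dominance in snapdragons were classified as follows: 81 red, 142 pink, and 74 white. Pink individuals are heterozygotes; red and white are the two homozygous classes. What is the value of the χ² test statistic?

0.899

With incomplete dominance, a heterozygote × heterozygote cross gives a 1:2:1 phenotypic ratio.
Expected counts for N = 297 under a 1:2:1 ratio (total parts = 4):
  red: 297 × 1/4 = 74.25
  pink: 297 × 2/4 = 148.5
  white: 297 × 1/4 = 74.25
χ² = Σ (O − E)² / E
  red: (81 − 74.25)² / 74.25 = 0.6136
  pink: (142 − 148.5)² / 148.5 = 0.2845
  white: (74 − 74.25)² / 74.25 = 0.0008
χ² = 0.6136 + 0.2845 + 0.0008 = 0.8989 ≈ 0.899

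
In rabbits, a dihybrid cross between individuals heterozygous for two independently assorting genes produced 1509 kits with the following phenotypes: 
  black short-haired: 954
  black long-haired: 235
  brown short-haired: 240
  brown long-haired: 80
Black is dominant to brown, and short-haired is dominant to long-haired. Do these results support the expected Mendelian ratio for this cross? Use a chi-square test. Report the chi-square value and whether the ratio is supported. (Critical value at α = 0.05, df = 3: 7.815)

A dihybrid F₂ with independent assortment and complete dominance at both loci gives a 9:3:3:1 phenotypic ratio.
Expected counts for N = 1509 under a 9:3:3:1 ratio (total parts = 16):
  black short-haired: 1509 × 9/16 = 848.8125
  black long-haired: 1509 × 3/16 = 282.9375
  brown short-haired: 1509 × 3/16 = 282.9375
  brown long-haired: 1509 × 1/16 = 94.3125
χ² = Σ (O − E)² / E
  black short-haired: (954 − 848.8125)² / 848.8125 = 13.0352
  black long-haired: (235 − 282.9375)² / 282.9375 = 8.1219
  brown short-haired: (240 − 282.9375)² / 282.9375 = 6.5160
  brown long-haired: (80 − 94.3125)² / 94.3125 = 2.1720
χ² = 13.0352 + 8.1219 + 6.5160 + 2.1720 = 29.8451 ≈ 29.845
Degrees of freedom = 4 − 1 = 3; critical value at α = 0.05 is 7.815.
Since 29.845 > 7.815, we reject the null hypothesis — the data do not fit the 9:3:3:1 ratio.

29.845; not consistent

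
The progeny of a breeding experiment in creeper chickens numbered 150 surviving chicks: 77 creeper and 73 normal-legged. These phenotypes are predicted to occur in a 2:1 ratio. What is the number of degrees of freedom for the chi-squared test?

A goodness-of-fit test with 2 phenotype classes has df = 2 − 1 = 1.

1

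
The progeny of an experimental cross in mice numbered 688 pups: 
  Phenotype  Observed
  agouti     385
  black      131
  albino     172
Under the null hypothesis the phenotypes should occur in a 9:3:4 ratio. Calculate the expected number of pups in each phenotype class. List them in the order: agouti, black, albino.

Total ratio parts = 16. Expected numbers out of 688:
  agouti: 688 × 9/16 = 387
  black: 688 × 3/16 = 129
  albino: 688 × 4/16 = 172

387, 129, 172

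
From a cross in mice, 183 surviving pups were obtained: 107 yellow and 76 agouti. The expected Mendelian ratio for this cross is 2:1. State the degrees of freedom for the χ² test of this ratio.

A goodness-of-fit test with 2 phenotype classes has df = 2 − 1 = 1.

1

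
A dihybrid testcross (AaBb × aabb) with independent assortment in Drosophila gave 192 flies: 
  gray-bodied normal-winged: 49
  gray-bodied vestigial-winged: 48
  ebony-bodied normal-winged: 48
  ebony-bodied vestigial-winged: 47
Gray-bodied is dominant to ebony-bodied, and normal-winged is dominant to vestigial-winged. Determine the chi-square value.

A dihybrid testcross with independent assortment gives a 1:1:1:1 ratio.
Expected counts for N = 192 under a 1:1:1:1 ratio (total parts = 4):
  gray-bodied normal-winged: 192 × 1/4 = 48
  gray-bodied vestigial-winged: 192 × 1/4 = 48
  ebony-bodied normal-winged: 192 × 1/4 = 48
  ebony-bodied vestigial-winged: 192 × 1/4 = 48
χ² = Σ (O − E)² / E
  gray-bodied normal-winged: (49 − 48)² / 48 = 0.0208
  gray-bodied vestigial-winged: (48 − 48)² / 48 = 0.0000
  ebony-bodied normal-winged: (48 − 48)² / 48 = 0.0000
  ebony-bodied vestigial-winged: (47 − 48)² / 48 = 0.0208
χ² = 0.0208 + 0.0000 + 0.0000 + 0.0208 = 0.0416 ≈ 0.042

0.042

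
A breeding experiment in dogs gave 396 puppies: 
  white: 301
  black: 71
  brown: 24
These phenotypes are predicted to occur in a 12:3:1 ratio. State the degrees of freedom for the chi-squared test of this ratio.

A goodness-of-fit test with 3 phenotype classes has df = 3 − 1 = 2.

2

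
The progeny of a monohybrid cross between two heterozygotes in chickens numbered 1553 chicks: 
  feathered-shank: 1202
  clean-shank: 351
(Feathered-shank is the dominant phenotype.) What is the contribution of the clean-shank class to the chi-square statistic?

3.574

For a monohybrid cross between heterozygotes with complete dominance, the expected phenotypic ratio is 3:1.
The 3:1 ratio has 4 parts, so with N = 1553 the expected counts are:
  feathered-shank: 1553 × 3/4 = 1164.75
  clean-shank: 1553 × 1/4 = 388.25
Contribution of clean-shank: (351 − 388.25)² / 388.25 = 3.5739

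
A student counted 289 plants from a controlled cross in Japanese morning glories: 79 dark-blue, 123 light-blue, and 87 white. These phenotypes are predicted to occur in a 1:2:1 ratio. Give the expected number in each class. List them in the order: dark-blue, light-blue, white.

72.25, 144.5, 72.25

The 1:2:1 ratio has 4 parts, so with N = 289 the expected counts are:
  dark-blue: 289 × 1/4 = 72.25
  light-blue: 289 × 2/4 = 144.5
  white: 289 × 1/4 = 72.25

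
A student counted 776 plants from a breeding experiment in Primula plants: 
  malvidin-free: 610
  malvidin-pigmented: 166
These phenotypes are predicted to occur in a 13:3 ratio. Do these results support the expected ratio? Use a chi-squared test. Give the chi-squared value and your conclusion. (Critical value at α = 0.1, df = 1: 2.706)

3.555; not consistent

Expected counts for N = 776 under a 13:3 ratio (total parts = 16):
  malvidin-free: 776 × 13/16 = 630.5
  malvidin-pigmented: 776 × 3/16 = 145.5
χ² = Σ (O − E)² / E
  malvidin-free: (610 − 630.5)² / 630.5 = 0.6665
  malvidin-pigmented: (166 − 145.5)² / 145.5 = 2.8883
χ² = 0.6665 + 2.8883 = 3.5548 ≈ 3.555
Degrees of freedom = 2 − 1 = 1; critical value at α = 0.1 is 2.706.
Since 3.555 > 2.706, we reject the null hypothesis — the data do not fit the 13:3 ratio.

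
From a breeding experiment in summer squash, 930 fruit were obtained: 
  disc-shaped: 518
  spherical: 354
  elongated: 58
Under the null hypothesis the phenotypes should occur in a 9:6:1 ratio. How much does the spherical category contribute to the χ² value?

0.079

Under the 9:6:1 hypothesis (Σ ratio = 16, N = 930):
  disc-shaped: 930 × 9/16 = 523.125
  spherical: 930 × 6/16 = 348.75
  elongated: 930 × 1/16 = 58.125
Contribution of spherical: (354 − 348.75)² / 348.75 = 0.0790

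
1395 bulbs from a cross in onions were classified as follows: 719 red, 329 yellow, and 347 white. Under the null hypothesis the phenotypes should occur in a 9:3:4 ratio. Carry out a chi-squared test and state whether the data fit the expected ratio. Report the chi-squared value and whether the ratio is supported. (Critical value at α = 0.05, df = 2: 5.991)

22.895; not consistent

Total ratio parts = 16. Expected numbers out of 1395:
  red: 1395 × 9/16 = 784.6875
  yellow: 1395 × 3/16 = 261.5625
  white: 1395 × 4/16 = 348.75
χ² = Σ (O − E)² / E
  red: (719 − 784.6875)² / 784.6875 = 5.4988
  yellow: (329 − 261.5625)² / 261.5625 = 17.3871
  white: (347 − 348.75)² / 348.75 = 0.0088
χ² = 5.4988 + 17.3871 + 0.0088 = 22.8947 ≈ 22.895
Degrees of freedom = 3 − 1 = 2; critical value at α = 0.05 is 5.991.
Since 22.895 > 5.991, we reject the null hypothesis — the data do not fit the 9:3:4 ratio.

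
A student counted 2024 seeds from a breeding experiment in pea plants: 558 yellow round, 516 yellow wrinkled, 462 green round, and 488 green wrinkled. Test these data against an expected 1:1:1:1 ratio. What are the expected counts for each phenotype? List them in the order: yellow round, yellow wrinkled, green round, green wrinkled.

506, 506, 506, 506

The 1:1:1:1 ratio has 4 parts, so with N = 2024 the expected counts are:
  yellow round: 2024 × 1/4 = 506
  yellow wrinkled: 2024 × 1/4 = 506
  green round: 2024 × 1/4 = 506
  green wrinkled: 2024 × 1/4 = 506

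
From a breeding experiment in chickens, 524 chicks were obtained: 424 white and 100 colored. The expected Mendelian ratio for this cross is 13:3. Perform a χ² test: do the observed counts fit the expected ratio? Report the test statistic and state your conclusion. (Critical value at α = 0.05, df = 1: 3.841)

Total ratio parts = 16. Expected numbers out of 524:
  white: 524 × 13/16 = 425.75
  colored: 524 × 3/16 = 98.25
χ² = Σ (O − E)² / E
  white: (424 − 425.75)² / 425.75 = 0.0072
  colored: (100 − 98.25)² / 98.25 = 0.0312
χ² = 0.0072 + 0.0312 = 0.0384 ≈ 0.038
Degrees of freedom = 2 − 1 = 1; critical value at α = 0.05 is 3.841.
Since 0.038 < 3.841, we fail to reject the null hypothesis — the data are consistent with the 13:3 ratio.

0.038; consistent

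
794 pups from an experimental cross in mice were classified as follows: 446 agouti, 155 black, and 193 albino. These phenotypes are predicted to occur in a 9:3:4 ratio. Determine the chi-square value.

Under the 9:3:4 hypothesis (Σ ratio = 16, N = 794):
  agouti: 794 × 9/16 = 446.625
  black: 794 × 3/16 = 148.875
  albino: 794 × 4/16 = 198.5
χ² = Σ (O − E)² / E
  agouti: (446 − 446.625)² / 446.625 = 0.0009
  black: (155 − 148.875)² / 148.875 = 0.2520
  albino: (193 − 198.5)² / 198.5 = 0.1524
χ² = 0.0009 + 0.2520 + 0.1524 = 0.4053 ≈ 0.405

0.405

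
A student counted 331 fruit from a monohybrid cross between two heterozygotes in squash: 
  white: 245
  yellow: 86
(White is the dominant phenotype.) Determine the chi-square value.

0.170

For a monohybrid cross between heterozygotes with complete dominance, the expected phenotypic ratio is 3:1.
The 3:1 ratio has 4 parts, so with N = 331 the expected counts are:
  white: 331 × 3/4 = 248.25
  yellow: 331 × 1/4 = 82.75
χ² = Σ (O − E)² / E
  white: (245 − 248.25)² / 248.25 = 0.0425
  yellow: (86 − 82.75)² / 82.75 = 0.1276
χ² = 0.0425 + 0.1276 = 0.1701 ≈ 0.170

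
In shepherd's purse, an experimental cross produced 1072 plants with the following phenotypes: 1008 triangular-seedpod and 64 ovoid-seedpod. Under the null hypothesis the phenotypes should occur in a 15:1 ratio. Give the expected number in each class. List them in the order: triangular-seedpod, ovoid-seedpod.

Under the 15:1 hypothesis (Σ ratio = 16, N = 1072):
  triangular-seedpod: 1072 × 15/16 = 1005
  ovoid-seedpod: 1072 × 1/16 = 67

1005, 67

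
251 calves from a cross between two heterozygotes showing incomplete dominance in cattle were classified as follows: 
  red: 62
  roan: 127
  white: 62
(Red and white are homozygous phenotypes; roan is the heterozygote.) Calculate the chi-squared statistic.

0.036

With incomplete dominance, a heterozygote × heterozygote cross gives a 1:2:1 phenotypic ratio.
Total ratio parts = 4. Expected numbers out of 251:
  red: 251 × 1/4 = 62.75
  roan: 251 × 2/4 = 125.5
  white: 251 × 1/4 = 62.75
χ² = Σ (O − E)² / E
  red: (62 − 62.75)² / 62.75 = 0.0090
  roan: (127 − 125.5)² / 125.5 = 0.0179
  white: (62 − 62.75)² / 62.75 = 0.0090
χ² = 0.0090 + 0.0179 + 0.0090 = 0.0359 ≈ 0.036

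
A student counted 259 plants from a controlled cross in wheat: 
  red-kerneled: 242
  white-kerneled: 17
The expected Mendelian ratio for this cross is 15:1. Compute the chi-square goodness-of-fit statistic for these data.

Expected counts for N = 259 under a 15:1 ratio (total parts = 16):
  red-kerneled: 259 × 15/16 = 242.8125
  white-kerneled: 259 × 1/16 = 16.1875
χ² = Σ (O − E)² / E
  red-kerneled: (242 − 242.8125)² / 242.8125 = 0.0027
  white-kerneled: (17 − 16.1875)² / 16.1875 = 0.0408
χ² = 0.0027 + 0.0408 = 0.0435 ≈ 0.044

0.044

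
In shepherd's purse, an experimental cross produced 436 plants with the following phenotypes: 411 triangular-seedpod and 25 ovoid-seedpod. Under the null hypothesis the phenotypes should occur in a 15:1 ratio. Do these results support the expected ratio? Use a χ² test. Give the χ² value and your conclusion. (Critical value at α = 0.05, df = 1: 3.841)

0.198; consistent

Expected counts for N = 436 under a 15:1 ratio (total parts = 16):
  triangular-seedpod: 436 × 15/16 = 408.75
  ovoid-seedpod: 436 × 1/16 = 27.25
χ² = Σ (O − E)² / E
  triangular-seedpod: (411 − 408.75)² / 408.75 = 0.0124
  ovoid-seedpod: (25 − 27.25)² / 27.25 = 0.1858
χ² = 0.0124 + 0.1858 = 0.1982 ≈ 0.198
Degrees of freedom = 2 − 1 = 1; critical value at α = 0.05 is 3.841.
Since 0.198 < 3.841, we fail to reject the null hypothesis — the data are consistent with the 15:1 ratio.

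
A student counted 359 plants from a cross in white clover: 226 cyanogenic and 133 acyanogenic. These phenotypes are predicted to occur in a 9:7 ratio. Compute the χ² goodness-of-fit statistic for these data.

Total ratio parts = 16. Expected numbers out of 359:
  cyanogenic: 359 × 9/16 = 201.9375
  acyanogenic: 359 × 7/16 = 157.0625
χ² = Σ (O − E)² / E
  cyanogenic: (226 − 201.9375)² / 201.9375 = 2.8672
  acyanogenic: (133 − 157.0625)² / 157.0625 = 3.6865
χ² = 2.8672 + 3.6865 = 6.5537 ≈ 6.554

6.554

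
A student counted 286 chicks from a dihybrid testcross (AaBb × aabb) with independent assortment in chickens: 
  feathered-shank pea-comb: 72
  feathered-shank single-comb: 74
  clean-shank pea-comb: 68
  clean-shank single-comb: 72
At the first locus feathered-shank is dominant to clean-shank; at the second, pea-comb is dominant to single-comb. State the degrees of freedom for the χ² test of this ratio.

A dihybrid testcross with independent assortment gives a 1:1:1:1 ratio.
A goodness-of-fit test with 4 phenotype classes has df = 4 − 1 = 3.

3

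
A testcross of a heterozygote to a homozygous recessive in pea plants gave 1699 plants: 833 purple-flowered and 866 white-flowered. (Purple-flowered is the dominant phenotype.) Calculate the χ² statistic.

0.641

A testcross of a heterozygote (Aa × aa) gives a 1:1 phenotypic ratio.
Expected counts for N = 1699 under a 1:1 ratio (total parts = 2):
  purple-flowered: 1699 × 1/2 = 849.5
  white-flowered: 1699 × 1/2 = 849.5
χ² = Σ (O − E)² / E
  purple-flowered: (833 − 849.5)² / 849.5 = 0.3205
  white-flowered: (866 − 849.5)² / 849.5 = 0.3205
χ² = 0.3205 + 0.3205 = 0.641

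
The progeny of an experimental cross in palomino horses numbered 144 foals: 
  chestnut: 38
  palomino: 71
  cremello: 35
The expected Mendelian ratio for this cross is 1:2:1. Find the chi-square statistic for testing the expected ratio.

The 1:2:1 ratio has 4 parts, so with N = 144 the expected counts are:
  chestnut: 144 × 1/4 = 36
  palomino: 144 × 2/4 = 72
  cremello: 144 × 1/4 = 36
χ² = Σ (O − E)² / E
  chestnut: (38 − 36)² / 36 = 0.1111
  palomino: (71 − 72)² / 72 = 0.0139
  cremello: (35 − 36)² / 36 = 0.0278
χ² = 0.1111 + 0.0139 + 0.0278 = 0.1528 ≈ 0.153

0.153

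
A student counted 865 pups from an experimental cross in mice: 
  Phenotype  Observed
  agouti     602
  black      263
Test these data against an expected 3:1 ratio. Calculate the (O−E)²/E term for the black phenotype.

10.107

Total ratio parts = 4. Expected numbers out of 865:
  agouti: 865 × 3/4 = 648.75
  black: 865 × 1/4 = 216.25
Contribution of black: (263 − 216.25)² / 216.25 = 10.1066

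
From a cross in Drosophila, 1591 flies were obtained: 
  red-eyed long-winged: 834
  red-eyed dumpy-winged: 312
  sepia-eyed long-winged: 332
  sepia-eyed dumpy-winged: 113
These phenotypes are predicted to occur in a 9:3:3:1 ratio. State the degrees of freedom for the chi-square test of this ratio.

A goodness-of-fit test with 4 phenotype classes has df = 4 − 1 = 3.

3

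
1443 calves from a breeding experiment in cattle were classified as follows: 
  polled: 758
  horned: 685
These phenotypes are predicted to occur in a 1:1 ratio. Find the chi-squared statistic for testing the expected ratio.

The 1:1 ratio has 2 parts, so with N = 1443 the expected counts are:
  polled: 1443 × 1/2 = 721.5
  horned: 1443 × 1/2 = 721.5
χ² = Σ (O − E)² / E
  polled: (758 − 721.5)² / 721.5 = 1.8465
  horned: (685 − 721.5)² / 721.5 = 1.8465
χ² = 1.8465 + 1.8465 = 3.693

3.693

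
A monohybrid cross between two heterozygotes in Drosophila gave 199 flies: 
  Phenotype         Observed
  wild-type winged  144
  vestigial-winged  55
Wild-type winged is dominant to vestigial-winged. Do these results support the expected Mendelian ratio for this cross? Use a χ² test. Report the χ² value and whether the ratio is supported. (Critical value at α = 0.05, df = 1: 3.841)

For a monohybrid cross between heterozygotes with complete dominance, the expected phenotypic ratio is 3:1.
Expected counts for N = 199 under a 3:1 ratio (total parts = 4):
  wild-type winged: 199 × 3/4 = 149.25
  vestigial-winged: 199 × 1/4 = 49.75
χ² = Σ (O − E)² / E
  wild-type winged: (144 − 149.25)² / 149.25 = 0.1847
  vestigial-winged: (55 − 49.75)² / 49.75 = 0.5540
χ² = 0.1847 + 0.5540 = 0.7387 ≈ 0.739
Degrees of freedom = 2 − 1 = 1; critical value at α = 0.05 is 3.841.
Since 0.739 < 3.841, we fail to reject the null hypothesis — the data are consistent with the 3:1 ratio.

0.739; consistent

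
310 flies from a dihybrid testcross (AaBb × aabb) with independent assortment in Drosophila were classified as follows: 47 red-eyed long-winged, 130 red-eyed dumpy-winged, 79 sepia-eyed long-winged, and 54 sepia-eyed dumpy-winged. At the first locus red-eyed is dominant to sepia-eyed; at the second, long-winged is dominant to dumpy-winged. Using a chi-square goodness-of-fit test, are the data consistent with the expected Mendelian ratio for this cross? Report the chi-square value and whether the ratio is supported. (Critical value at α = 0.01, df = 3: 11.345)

A dihybrid testcross with independent assortment gives a 1:1:1:1 ratio.
Under the 1:1:1:1 hypothesis (Σ ratio = 4, N = 310):
  red-eyed long-winged: 310 × 1/4 = 77.5
  red-eyed dumpy-winged: 310 × 1/4 = 77.5
  sepia-eyed long-winged: 310 × 1/4 = 77.5
  sepia-eyed dumpy-winged: 310 × 1/4 = 77.5
χ² = Σ (O − E)² / E
  red-eyed long-winged: (47 − 77.5)² / 77.5 = 12.0032
  red-eyed dumpy-winged: (130 − 77.5)² / 77.5 = 35.5645
  sepia-eyed long-winged: (79 − 77.5)² / 77.5 = 0.0290
  sepia-eyed dumpy-winged: (54 − 77.5)² / 77.5 = 7.1258
χ² = 12.0032 + 35.5645 + 0.0290 + 7.1258 = 54.7225 ≈ 54.723
Degrees of freedom = 4 − 1 = 3; critical value at α = 0.01 is 11.345.
Since 54.723 > 11.345, we reject the null hypothesis — the data do not fit the 1:1:1:1 ratio.

54.723; not consistent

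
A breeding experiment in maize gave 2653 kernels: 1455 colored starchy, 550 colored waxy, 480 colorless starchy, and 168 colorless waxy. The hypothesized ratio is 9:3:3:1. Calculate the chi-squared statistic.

The 9:3:3:1 ratio has 16 parts, so with N = 2653 the expected counts are:
  colored starchy: 2653 × 9/16 = 1492.3125
  colored waxy: 2653 × 3/16 = 497.4375
  colorless starchy: 2653 × 3/16 = 497.4375
  colorless waxy: 2653 × 1/16 = 165.8125
χ² = Σ (O − E)² / E
  colored starchy: (1455 − 1492.3125)² / 1492.3125 = 0.9329
  colored waxy: (550 − 497.4375)² / 497.4375 = 5.5541
  colorless starchy: (480 − 497.4375)² / 497.4375 = 0.6113
  colorless waxy: (168 − 165.8125)² / 165.8125 = 0.0289
χ² = 0.9329 + 5.5541 + 0.6113 + 0.0289 = 7.1272 ≈ 7.127

7.127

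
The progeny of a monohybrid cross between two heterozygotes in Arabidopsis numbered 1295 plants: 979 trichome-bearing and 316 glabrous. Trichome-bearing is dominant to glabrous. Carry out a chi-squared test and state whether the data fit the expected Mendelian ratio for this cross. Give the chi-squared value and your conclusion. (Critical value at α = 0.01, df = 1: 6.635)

For a monohybrid cross between heterozygotes with complete dominance, the expected phenotypic ratio is 3:1.
The 3:1 ratio has 4 parts, so with N = 1295 the expected counts are:
  trichome-bearing: 1295 × 3/4 = 971.25
  glabrous: 1295 × 1/4 = 323.75
χ² = Σ (O − E)² / E
  trichome-bearing: (979 − 971.25)² / 971.25 = 0.0618
  glabrous: (316 − 323.75)² / 323.75 = 0.1855
χ² = 0.0618 + 0.1855 = 0.2473 ≈ 0.247
Degrees of freedom = 2 − 1 = 1; critical value at α = 0.01 is 6.635.
Since 0.247 < 6.635, we fail to reject the null hypothesis — the data are consistent with the 3:1 ratio.

0.247; consistent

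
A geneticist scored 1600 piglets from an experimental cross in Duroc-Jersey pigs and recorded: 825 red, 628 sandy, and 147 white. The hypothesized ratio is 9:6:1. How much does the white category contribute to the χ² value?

22.090

The 9:6:1 ratio has 16 parts, so with N = 1600 the expected counts are:
  red: 1600 × 9/16 = 900
  sandy: 1600 × 6/16 = 600
  white: 1600 × 1/16 = 100
Contribution of white: (147 − 100)² / 100 = 22.0900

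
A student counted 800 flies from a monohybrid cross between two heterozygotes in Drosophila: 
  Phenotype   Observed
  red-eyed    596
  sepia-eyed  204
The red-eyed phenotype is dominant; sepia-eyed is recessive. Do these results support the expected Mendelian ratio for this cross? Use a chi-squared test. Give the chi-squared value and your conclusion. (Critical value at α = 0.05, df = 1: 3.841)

0.107; consistent

For a monohybrid cross between heterozygotes with complete dominance, the expected phenotypic ratio is 3:1.
Expected counts for N = 800 under a 3:1 ratio (total parts = 4):
  red-eyed: 800 × 3/4 = 600
  sepia-eyed: 800 × 1/4 = 200
χ² = Σ (O − E)² / E
  red-eyed: (596 − 600)² / 600 = 0.0267
  sepia-eyed: (204 − 200)² / 200 = 0.0800
χ² = 0.0267 + 0.0800 = 0.1067 ≈ 0.107
Degrees of freedom = 2 − 1 = 1; critical value at α = 0.05 is 3.841.
Since 0.107 < 3.841, we fail to reject the null hypothesis — the data are consistent with the 3:1 ratio.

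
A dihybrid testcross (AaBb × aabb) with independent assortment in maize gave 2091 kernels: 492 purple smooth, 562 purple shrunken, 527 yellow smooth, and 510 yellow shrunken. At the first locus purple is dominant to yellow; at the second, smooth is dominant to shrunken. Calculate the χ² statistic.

A dihybrid testcross with independent assortment gives a 1:1:1:1 ratio.
Under the 1:1:1:1 hypothesis (Σ ratio = 4, N = 2091):
  purple smooth: 2091 × 1/4 = 522.75
  purple shrunken: 2091 × 1/4 = 522.75
  yellow smooth: 2091 × 1/4 = 522.75
  yellow shrunken: 2091 × 1/4 = 522.75
χ² = Σ (O − E)² / E
  purple smooth: (492 − 522.75)² / 522.75 = 1.8088
  purple shrunken: (562 − 522.75)² / 522.75 = 2.9470
  yellow smooth: (527 − 522.75)² / 522.75 = 0.0346
  yellow shrunken: (510 − 522.75)² / 522.75 = 0.3110
χ² = 1.8088 + 2.9470 + 0.0346 + 0.3110 = 5.1014 ≈ 5.101

5.101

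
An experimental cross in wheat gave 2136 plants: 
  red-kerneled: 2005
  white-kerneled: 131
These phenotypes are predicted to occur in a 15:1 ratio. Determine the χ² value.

0.050

Under the 15:1 hypothesis (Σ ratio = 16, N = 2136):
  red-kerneled: 2136 × 15/16 = 2002.5
  white-kerneled: 2136 × 1/16 = 133.5
χ² = Σ (O − E)² / E
  red-kerneled: (2005 − 2002.5)² / 2002.5 = 0.0031
  white-kerneled: (131 − 133.5)² / 133.5 = 0.0468
χ² = 0.0031 + 0.0468 = 0.0499 ≈ 0.050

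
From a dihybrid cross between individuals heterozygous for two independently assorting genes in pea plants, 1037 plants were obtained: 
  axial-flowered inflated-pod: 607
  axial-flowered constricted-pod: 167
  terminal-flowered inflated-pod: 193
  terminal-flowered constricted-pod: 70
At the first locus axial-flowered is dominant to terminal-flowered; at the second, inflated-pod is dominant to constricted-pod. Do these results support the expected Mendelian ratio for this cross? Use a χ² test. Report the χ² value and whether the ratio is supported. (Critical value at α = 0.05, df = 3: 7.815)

A dihybrid F₂ with independent assortment and complete dominance at both loci gives a 9:3:3:1 phenotypic ratio.
Expected counts for N = 1037 under a 9:3:3:1 ratio (total parts = 16):
  axial-flowered inflated-pod: 1037 × 9/16 = 583.3125
  axial-flowered constricted-pod: 1037 × 3/16 = 194.4375
  terminal-flowered inflated-pod: 1037 × 3/16 = 194.4375
  terminal-flowered constricted-pod: 1037 × 1/16 = 64.8125
χ² = Σ (O − E)² / E
  axial-flowered inflated-pod: (607 − 583.3125)² / 583.3125 = 0.9619
  axial-flowered constricted-pod: (167 − 194.4375)² / 194.4375 = 3.8718
  terminal-flowered inflated-pod: (193 − 194.4375)² / 194.4375 = 0.0106
  terminal-flowered constricted-pod: (70 − 64.8125)² / 64.8125 = 0.4152
χ² = 0.9619 + 3.8718 + 0.0106 + 0.4152 = 5.2595 ≈ 5.260
Degrees of freedom = 4 − 1 = 3; critical value at α = 0.05 is 7.815.
Since 5.260 < 7.815, we fail to reject the null hypothesis — the data are consistent with the 9:3:3:1 ratio.

5.260; consistent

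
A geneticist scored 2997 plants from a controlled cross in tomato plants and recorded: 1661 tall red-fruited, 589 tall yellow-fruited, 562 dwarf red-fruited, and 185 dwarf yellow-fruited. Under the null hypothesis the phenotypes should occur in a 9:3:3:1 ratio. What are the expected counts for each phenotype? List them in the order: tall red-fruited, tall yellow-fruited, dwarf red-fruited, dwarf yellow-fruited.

1685.8125, 561.9375, 561.9375, 187.3125

Under the 9:3:3:1 hypothesis (Σ ratio = 16, N = 2997):
  tall red-fruited: 2997 × 9/16 = 1685.8125
  tall yellow-fruited: 2997 × 3/16 = 561.9375
  dwarf red-fruited: 2997 × 3/16 = 561.9375
  dwarf yellow-fruited: 2997 × 1/16 = 187.3125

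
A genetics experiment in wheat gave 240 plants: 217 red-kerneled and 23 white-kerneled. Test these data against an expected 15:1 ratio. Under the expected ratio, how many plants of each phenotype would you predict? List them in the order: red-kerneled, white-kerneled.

225, 15

The 15:1 ratio has 16 parts, so with N = 240 the expected counts are:
  red-kerneled: 240 × 15/16 = 225
  white-kerneled: 240 × 1/16 = 15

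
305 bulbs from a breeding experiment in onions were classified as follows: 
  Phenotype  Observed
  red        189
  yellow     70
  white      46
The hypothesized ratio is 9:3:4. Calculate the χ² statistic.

The 9:3:4 ratio has 16 parts, so with N = 305 the expected counts are:
  red: 305 × 9/16 = 171.5625
  yellow: 305 × 3/16 = 57.1875
  white: 305 × 4/16 = 76.25
χ² = Σ (O − E)² / E
  red: (189 − 171.5625)² / 171.5625 = 1.7723
  yellow: (70 − 57.1875)² / 57.1875 = 2.8706
  white: (46 − 76.25)² / 76.25 = 12.0008
χ² = 1.7723 + 2.8706 + 12.0008 = 16.6437 ≈ 16.644

16.644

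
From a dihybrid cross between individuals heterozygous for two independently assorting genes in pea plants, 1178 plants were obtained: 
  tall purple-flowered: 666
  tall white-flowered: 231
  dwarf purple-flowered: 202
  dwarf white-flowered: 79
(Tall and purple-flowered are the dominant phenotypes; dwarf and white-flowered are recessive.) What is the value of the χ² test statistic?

A dihybrid F₂ with independent assortment and complete dominance at both loci gives a 9:3:3:1 phenotypic ratio.
Expected counts for N = 1178 under a 9:3:3:1 ratio (total parts = 16):
  tall purple-flowered: 1178 × 9/16 = 662.625
  tall white-flowered: 1178 × 3/16 = 220.875
  dwarf purple-flowered: 1178 × 3/16 = 220.875
  dwarf white-flowered: 1178 × 1/16 = 73.625
χ² = Σ (O − E)² / E
  tall purple-flowered: (666 − 662.625)² / 662.625 = 0.0172
  tall white-flowered: (231 − 220.875)² / 220.875 = 0.4641
  dwarf purple-flowered: (202 − 220.875)² / 220.875 = 1.6130
  dwarf white-flowered: (79 − 73.625)² / 73.625 = 0.3924
χ² = 0.0172 + 0.4641 + 1.6130 + 0.3924 = 2.4867 ≈ 2.487

2.487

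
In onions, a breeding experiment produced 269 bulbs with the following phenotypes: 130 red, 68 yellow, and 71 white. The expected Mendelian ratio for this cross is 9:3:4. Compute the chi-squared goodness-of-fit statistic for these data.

The 9:3:4 ratio has 16 parts, so with N = 269 the expected counts are:
  red: 269 × 9/16 = 151.3125
  yellow: 269 × 3/16 = 50.4375
  white: 269 × 4/16 = 67.25
χ² = Σ (O − E)² / E
  red: (130 − 151.3125)² / 151.3125 = 3.0019
  yellow: (68 − 50.4375)² / 50.4375 = 6.1153
  white: (71 − 67.25)² / 67.25 = 0.2091
χ² = 3.0019 + 6.1153 + 0.2091 = 9.3263 ≈ 9.326

9.326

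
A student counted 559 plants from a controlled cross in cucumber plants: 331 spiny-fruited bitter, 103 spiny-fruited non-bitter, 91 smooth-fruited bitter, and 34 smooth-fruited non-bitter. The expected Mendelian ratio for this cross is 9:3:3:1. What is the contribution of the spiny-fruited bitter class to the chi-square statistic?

The 9:3:3:1 ratio has 16 parts, so with N = 559 the expected counts are:
  spiny-fruited bitter: 559 × 9/16 = 314.4375
  spiny-fruited non-bitter: 559 × 3/16 = 104.8125
  smooth-fruited bitter: 559 × 3/16 = 104.8125
  smooth-fruited non-bitter: 559 × 1/16 = 34.9375
Contribution of spiny-fruited bitter: (331 − 314.4375)² / 314.4375 = 0.8724

0.872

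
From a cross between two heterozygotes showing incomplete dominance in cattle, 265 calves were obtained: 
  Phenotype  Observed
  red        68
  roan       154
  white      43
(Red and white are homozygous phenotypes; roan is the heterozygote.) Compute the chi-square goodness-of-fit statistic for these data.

11.694

With incomplete dominance, a heterozygote × heterozygote cross gives a 1:2:1 phenotypic ratio.
Total ratio parts = 4. Expected numbers out of 265:
  red: 265 × 1/4 = 66.25
  roan: 265 × 2/4 = 132.5
  white: 265 × 1/4 = 66.25
χ² = Σ (O − E)² / E
  red: (68 − 66.25)² / 66.25 = 0.0462
  roan: (154 − 132.5)² / 132.5 = 3.4887
  white: (43 − 66.25)² / 66.25 = 8.1594
χ² = 0.0462 + 3.4887 + 8.1594 = 11.6943 ≈ 11.694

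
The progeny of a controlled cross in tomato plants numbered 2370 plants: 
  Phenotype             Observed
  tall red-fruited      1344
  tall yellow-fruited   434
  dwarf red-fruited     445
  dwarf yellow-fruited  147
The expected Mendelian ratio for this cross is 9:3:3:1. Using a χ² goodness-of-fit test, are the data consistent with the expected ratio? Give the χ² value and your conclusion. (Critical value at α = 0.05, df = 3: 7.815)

0.340; consistent

Expected counts for N = 2370 under a 9:3:3:1 ratio (total parts = 16):
  tall red-fruited: 2370 × 9/16 = 1333.125
  tall yellow-fruited: 2370 × 3/16 = 444.375
  dwarf red-fruited: 2370 × 3/16 = 444.375
  dwarf yellow-fruited: 2370 × 1/16 = 148.125
χ² = Σ (O − E)² / E
  tall red-fruited: (1344 − 1333.125)² / 1333.125 = 0.0887
  tall yellow-fruited: (434 − 444.375)² / 444.375 = 0.2422
  dwarf red-fruited: (445 − 444.375)² / 444.375 = 0.0009
  dwarf yellow-fruited: (147 − 148.125)² / 148.125 = 0.0085
χ² = 0.0887 + 0.2422 + 0.0009 + 0.0085 = 0.3403 ≈ 0.340
Degrees of freedom = 4 − 1 = 3; critical value at α = 0.05 is 7.815.
Since 0.340 < 7.815, we fail to reject the null hypothesis — the data are consistent with the 9:3:3:1 ratio.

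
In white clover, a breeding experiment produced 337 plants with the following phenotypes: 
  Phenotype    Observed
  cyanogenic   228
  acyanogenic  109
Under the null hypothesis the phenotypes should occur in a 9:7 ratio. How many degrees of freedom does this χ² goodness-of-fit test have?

1

A goodness-of-fit test with 2 phenotype classes has df = 2 − 1 = 1.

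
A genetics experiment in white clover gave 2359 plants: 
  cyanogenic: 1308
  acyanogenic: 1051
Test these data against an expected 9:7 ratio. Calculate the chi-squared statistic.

0.618

Expected counts for N = 2359 under a 9:7 ratio (total parts = 16):
  cyanogenic: 2359 × 9/16 = 1326.9375
  acyanogenic: 2359 × 7/16 = 1032.0625
χ² = Σ (O − E)² / E
  cyanogenic: (1308 − 1326.9375)² / 1326.9375 = 0.2703
  acyanogenic: (1051 − 1032.0625)² / 1032.0625 = 0.3475
χ² = 0.2703 + 0.3475 = 0.6178 ≈ 0.618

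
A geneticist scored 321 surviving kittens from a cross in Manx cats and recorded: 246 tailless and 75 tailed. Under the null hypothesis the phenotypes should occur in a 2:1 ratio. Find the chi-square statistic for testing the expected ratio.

14.355

Under the 2:1 hypothesis (Σ ratio = 3, N = 321):
  tailless: 321 × 2/3 = 214
  tailed: 321 × 1/3 = 107
χ² = Σ (O − E)² / E
  tailless: (246 − 214)² / 214 = 4.7850
  tailed: (75 − 107)² / 107 = 9.5701
χ² = 4.7850 + 9.5701 = 14.3551 ≈ 14.355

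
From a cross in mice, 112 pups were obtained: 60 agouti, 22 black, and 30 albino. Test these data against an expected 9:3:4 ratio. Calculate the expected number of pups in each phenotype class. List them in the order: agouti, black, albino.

Under the 9:3:4 hypothesis (Σ ratio = 16, N = 112):
  agouti: 112 × 9/16 = 63
  black: 112 × 3/16 = 21
  albino: 112 × 4/16 = 28

63, 21, 28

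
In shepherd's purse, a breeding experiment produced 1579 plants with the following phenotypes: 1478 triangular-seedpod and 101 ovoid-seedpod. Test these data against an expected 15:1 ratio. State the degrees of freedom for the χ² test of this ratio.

A goodness-of-fit test with 2 phenotype classes has df = 2 − 1 = 1.

1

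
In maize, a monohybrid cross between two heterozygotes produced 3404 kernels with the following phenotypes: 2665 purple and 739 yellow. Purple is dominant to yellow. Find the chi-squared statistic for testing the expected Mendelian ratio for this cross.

19.654

For a monohybrid cross between heterozygotes with complete dominance, the expected phenotypic ratio is 3:1.
The 3:1 ratio has 4 parts, so with N = 3404 the expected counts are:
  purple: 3404 × 3/4 = 2553
  yellow: 3404 × 1/4 = 851
χ² = Σ (O − E)² / E
  purple: (2665 − 2553)² / 2553 = 4.9134
  yellow: (739 − 851)² / 851 = 14.7403
χ² = 4.9134 + 14.7403 = 19.6537 ≈ 19.654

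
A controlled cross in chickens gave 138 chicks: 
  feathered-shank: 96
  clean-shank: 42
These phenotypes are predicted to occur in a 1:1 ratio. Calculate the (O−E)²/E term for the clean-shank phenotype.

10.565

The 1:1 ratio has 2 parts, so with N = 138 the expected counts are:
  feathered-shank: 138 × 1/2 = 69
  clean-shank: 138 × 1/2 = 69
Contribution of clean-shank: (42 − 69)² / 69 = 10.5652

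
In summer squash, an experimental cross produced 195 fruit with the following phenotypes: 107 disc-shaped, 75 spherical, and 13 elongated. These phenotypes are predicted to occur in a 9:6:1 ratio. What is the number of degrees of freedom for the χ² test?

A goodness-of-fit test with 3 phenotype classes has df = 3 − 1 = 2.

2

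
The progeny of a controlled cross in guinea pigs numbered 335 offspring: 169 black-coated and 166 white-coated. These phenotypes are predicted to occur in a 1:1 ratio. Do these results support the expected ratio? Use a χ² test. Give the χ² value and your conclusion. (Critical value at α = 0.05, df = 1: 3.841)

Under the 1:1 hypothesis (Σ ratio = 2, N = 335):
  black-coated: 335 × 1/2 = 167.5
  white-coated: 335 × 1/2 = 167.5
χ² = Σ (O − E)² / E
  black-coated: (169 − 167.5)² / 167.5 = 0.0134
  white-coated: (166 − 167.5)² / 167.5 = 0.0134
χ² = 0.0134 + 0.0134 = 0.0268 ≈ 0.027
Degrees of freedom = 2 − 1 = 1; critical value at α = 0.05 is 3.841.
Since 0.027 < 3.841, we fail to reject the null hypothesis — the data are consistent with the 1:1 ratio.

0.027; consistent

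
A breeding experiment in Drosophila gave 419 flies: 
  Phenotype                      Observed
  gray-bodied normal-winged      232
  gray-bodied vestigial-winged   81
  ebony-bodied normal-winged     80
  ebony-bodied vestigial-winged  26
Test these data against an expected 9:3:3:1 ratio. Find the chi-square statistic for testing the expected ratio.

The 9:3:3:1 ratio has 16 parts, so with N = 419 the expected counts are:
  gray-bodied normal-winged: 419 × 9/16 = 235.6875
  gray-bodied vestigial-winged: 419 × 3/16 = 78.5625
  ebony-bodied normal-winged: 419 × 3/16 = 78.5625
  ebony-bodied vestigial-winged: 419 × 1/16 = 26.1875
χ² = Σ (O − E)² / E
  gray-bodied normal-winged: (232 − 235.6875)² / 235.6875 = 0.0577
  gray-bodied vestigial-winged: (81 − 78.5625)² / 78.5625 = 0.0756
  ebony-bodied normal-winged: (80 − 78.5625)² / 78.5625 = 0.0263
  ebony-bodied vestigial-winged: (26 − 26.1875)² / 26.1875 = 0.0013
χ² = 0.0577 + 0.0756 + 0.0263 + 0.0013 = 0.1609 ≈ 0.161

0.161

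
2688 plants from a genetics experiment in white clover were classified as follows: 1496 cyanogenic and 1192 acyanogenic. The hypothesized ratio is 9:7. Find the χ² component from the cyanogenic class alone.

Total ratio parts = 16. Expected numbers out of 2688:
  cyanogenic: 2688 × 9/16 = 1512
  acyanogenic: 2688 × 7/16 = 1176
Contribution of cyanogenic: (1496 − 1512)² / 1512 = 0.1693

0.169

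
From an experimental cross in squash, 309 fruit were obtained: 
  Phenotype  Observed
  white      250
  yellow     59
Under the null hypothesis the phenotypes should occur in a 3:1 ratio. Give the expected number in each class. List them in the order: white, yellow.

231.75, 77.25

Under the 3:1 hypothesis (Σ ratio = 4, N = 309):
  white: 309 × 3/4 = 231.75
  yellow: 309 × 1/4 = 77.25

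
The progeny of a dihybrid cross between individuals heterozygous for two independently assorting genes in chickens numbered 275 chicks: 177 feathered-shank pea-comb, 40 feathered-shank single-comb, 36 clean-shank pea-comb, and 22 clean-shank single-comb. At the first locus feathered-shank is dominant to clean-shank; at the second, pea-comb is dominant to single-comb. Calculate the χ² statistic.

A dihybrid F₂ with independent assortment and complete dominance at both loci gives a 9:3:3:1 phenotypic ratio.
Under the 9:3:3:1 hypothesis (Σ ratio = 16, N = 275):
  feathered-shank pea-comb: 275 × 9/16 = 154.6875
  feathered-shank single-comb: 275 × 3/16 = 51.5625
  clean-shank pea-comb: 275 × 3/16 = 51.5625
  clean-shank single-comb: 275 × 1/16 = 17.1875
χ² = Σ (O − E)² / E
  feathered-shank pea-comb: (177 − 154.6875)² / 154.6875 = 3.2184
  feathered-shank single-comb: (40 − 51.5625)² / 51.5625 = 2.5928
  clean-shank pea-comb: (36 − 51.5625)² / 51.5625 = 4.6970
  clean-shank single-comb: (22 − 17.1875)² / 17.1875 = 1.3475
χ² = 3.2184 + 2.5928 + 4.6970 + 1.3475 = 11.8557 ≈ 11.856

11.856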